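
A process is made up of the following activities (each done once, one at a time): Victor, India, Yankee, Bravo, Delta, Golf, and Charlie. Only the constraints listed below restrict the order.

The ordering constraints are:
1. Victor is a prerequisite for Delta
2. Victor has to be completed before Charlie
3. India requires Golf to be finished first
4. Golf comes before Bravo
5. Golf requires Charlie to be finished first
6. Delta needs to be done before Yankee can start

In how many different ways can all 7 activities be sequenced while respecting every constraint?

30

Victor is the only activity with nothing required before it, so every ordering starts there.
Counting all ways to extend the partial order to a total order gives 30.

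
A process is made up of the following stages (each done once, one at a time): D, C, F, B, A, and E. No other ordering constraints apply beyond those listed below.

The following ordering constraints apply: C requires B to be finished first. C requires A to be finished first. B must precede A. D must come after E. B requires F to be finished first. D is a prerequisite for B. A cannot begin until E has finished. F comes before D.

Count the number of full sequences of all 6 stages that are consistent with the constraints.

2

The stages with no prerequisites are F, E; any of them can be placed first.
Enumerating by repeatedly choosing an available stage (one whose prerequisites are all placed) gives 2 distinct complete orderings.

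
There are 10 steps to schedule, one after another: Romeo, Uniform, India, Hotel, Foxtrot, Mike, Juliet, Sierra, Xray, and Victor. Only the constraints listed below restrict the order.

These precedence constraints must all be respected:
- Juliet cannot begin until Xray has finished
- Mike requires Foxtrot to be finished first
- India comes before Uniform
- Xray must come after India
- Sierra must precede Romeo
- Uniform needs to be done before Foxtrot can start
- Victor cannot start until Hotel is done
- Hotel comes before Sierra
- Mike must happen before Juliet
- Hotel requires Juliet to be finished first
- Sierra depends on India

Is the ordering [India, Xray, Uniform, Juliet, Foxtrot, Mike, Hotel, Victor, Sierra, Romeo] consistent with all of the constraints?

No

In the proposed order, Juliet appears before Mike.
Since Mike is required before Juliet, the ordering is invalid.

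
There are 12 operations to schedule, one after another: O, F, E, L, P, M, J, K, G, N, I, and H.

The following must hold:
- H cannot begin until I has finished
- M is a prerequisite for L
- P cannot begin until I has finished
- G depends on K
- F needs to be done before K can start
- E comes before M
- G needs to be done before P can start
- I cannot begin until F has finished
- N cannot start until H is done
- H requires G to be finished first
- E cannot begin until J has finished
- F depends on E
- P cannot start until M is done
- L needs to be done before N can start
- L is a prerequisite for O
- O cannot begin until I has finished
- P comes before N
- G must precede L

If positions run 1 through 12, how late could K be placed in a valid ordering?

6

The operations that are forced after K, directly or by a chain of constraints, are O, L, P, G, N, H. That's 6 operations.
So at least 6 operations follow K, putting K no later than position 6. That position is achievable by scheduling everything else first.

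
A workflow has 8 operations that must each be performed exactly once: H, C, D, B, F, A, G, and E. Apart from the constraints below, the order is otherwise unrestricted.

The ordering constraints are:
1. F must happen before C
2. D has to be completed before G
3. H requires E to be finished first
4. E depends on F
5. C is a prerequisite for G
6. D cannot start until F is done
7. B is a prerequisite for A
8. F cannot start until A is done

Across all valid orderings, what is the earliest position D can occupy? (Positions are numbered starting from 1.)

Working backwards through the constraints from D, its full set of required predecessors is B, F, A — 3 of them.
With 3 mandatory predecessors, the earliest D can sit is position 3+1 = 4, and placing just those 3 first achieves it.

4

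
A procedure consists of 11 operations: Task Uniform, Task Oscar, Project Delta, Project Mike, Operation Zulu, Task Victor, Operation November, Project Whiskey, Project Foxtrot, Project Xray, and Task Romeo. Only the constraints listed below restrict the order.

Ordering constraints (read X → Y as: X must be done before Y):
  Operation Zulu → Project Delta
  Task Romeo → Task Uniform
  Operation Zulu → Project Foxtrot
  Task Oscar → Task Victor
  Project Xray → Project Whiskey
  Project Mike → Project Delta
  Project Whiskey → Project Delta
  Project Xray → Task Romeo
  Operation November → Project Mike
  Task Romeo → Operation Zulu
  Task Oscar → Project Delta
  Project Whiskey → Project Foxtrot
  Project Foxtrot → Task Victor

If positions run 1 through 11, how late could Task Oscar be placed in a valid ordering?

Every operation that must follow Task Oscar has to come after it. Tracing all chains starting from Task Oscar, those operations are: Project Delta, Task Victor — 2 in total.
With 2 mandatory successors out of 11 operations total, the latest slot for Task Oscar is 11−2 = 9, and it's reachable by doing all non-successors before Task Oscar.

9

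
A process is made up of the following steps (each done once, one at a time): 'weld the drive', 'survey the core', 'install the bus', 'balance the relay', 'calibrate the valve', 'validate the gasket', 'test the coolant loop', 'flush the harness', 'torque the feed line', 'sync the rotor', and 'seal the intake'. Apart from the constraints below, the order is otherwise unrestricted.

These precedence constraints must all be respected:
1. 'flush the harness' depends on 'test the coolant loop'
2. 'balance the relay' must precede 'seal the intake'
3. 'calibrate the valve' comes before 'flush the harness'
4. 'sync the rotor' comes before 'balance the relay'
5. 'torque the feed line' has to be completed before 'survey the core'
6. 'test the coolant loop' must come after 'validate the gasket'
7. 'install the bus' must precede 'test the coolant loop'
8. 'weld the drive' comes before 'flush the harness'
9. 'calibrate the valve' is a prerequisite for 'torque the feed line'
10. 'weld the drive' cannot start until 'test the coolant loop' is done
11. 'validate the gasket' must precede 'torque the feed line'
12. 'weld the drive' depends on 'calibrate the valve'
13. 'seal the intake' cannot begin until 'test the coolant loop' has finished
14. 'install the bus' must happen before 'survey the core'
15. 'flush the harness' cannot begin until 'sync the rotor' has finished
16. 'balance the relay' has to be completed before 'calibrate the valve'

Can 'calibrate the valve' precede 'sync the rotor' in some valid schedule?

No

Following 'sync the rotor' → 'balance the relay' → 'calibrate the valve', 'sync the rotor' must precede 'calibrate the valve' in every valid ordering.
Hence 'calibrate the valve' can never be scheduled before 'sync the rotor'.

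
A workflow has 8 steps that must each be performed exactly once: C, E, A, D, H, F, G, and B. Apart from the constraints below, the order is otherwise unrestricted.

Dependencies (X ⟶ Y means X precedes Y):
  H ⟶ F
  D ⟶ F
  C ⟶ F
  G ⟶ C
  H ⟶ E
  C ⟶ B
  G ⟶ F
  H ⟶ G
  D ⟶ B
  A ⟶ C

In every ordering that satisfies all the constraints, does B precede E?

Nothing in the constraints links B and E; they are unordered relative to each other.
So B can come before E or after — it is not forced.

No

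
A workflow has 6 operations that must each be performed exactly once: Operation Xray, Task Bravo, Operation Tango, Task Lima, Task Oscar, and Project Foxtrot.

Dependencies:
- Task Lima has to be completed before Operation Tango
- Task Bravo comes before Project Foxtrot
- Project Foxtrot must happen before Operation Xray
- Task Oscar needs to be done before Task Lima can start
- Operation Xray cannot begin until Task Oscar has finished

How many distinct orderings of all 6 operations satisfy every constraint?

The operations with no prerequisites are Task Bravo, Task Oscar; any of them can be placed first.
Enumerating by repeatedly choosing an available operation (one whose prerequisites are all placed) gives 19 distinct complete orderings.

19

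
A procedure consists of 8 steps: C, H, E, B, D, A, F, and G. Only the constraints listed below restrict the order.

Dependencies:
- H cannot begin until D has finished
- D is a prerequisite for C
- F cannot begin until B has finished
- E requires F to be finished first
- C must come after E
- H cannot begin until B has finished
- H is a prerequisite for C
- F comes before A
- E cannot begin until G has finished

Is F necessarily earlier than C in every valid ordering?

Tracing the constraints gives a chain: F → E → C.
So F must precede C in any valid ordering.

Yes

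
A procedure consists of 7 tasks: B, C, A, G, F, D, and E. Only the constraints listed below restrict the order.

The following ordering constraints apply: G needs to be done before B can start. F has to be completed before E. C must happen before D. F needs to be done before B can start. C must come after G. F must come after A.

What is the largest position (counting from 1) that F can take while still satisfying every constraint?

The tasks that are forced after F, directly or by a chain of constraints, are B, E. That's 2 tasks.
With 2 mandatory successors out of 7 tasks total, the latest slot for F is 7−2 = 5, and it's reachable by doing all non-successors before F.

5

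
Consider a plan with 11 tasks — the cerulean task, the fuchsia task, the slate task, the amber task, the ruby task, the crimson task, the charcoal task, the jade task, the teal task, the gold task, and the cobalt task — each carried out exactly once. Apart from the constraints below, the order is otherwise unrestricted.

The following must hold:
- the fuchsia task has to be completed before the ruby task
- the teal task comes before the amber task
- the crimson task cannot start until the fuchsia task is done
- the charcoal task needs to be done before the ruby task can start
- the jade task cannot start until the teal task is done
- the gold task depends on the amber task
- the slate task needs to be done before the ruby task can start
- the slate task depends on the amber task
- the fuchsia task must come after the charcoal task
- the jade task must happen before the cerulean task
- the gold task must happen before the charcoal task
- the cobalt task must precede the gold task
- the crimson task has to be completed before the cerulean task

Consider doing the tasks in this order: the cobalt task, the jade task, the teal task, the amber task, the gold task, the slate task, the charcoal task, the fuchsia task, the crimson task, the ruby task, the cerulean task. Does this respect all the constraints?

The sequence places the jade task ahead of the teal task.
But one of the constraints requires the teal task before the jade task, so this ordering violates it.

No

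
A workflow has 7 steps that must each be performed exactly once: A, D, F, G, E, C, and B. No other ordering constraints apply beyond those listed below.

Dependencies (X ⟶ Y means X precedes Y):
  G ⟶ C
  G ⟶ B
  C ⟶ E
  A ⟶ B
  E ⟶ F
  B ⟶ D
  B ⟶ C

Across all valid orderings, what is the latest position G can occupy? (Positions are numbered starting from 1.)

2

Every step that must follow G has to come after it. Tracing all chains starting from G, those steps are: D, F, E, C, B — 5 in total.
With 5 mandatory successors out of 7 steps total, the latest slot for G is 7−5 = 2, and it's reachable by doing all non-successors before G.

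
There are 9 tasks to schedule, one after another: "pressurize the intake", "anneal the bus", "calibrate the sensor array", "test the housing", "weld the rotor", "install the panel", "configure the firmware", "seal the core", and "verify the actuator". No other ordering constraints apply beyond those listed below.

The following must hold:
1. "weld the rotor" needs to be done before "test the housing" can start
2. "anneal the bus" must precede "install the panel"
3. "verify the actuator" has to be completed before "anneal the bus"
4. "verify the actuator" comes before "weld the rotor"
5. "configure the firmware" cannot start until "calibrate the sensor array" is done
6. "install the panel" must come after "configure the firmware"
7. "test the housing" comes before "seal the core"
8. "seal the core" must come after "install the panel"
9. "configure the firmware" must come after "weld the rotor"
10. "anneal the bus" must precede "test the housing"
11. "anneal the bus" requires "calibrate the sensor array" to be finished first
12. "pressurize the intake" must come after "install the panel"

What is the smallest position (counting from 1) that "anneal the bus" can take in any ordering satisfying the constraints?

3

Every task that must precede "anneal the bus" has to come before it. Tracing all chains that end at "anneal the bus", those tasks are: "calibrate the sensor array", "verify the actuator" — 2 in total.
With 2 mandatory predecessors, the earliest "anneal the bus" can sit is position 2+1 = 3, and placing just those 2 first achieves it.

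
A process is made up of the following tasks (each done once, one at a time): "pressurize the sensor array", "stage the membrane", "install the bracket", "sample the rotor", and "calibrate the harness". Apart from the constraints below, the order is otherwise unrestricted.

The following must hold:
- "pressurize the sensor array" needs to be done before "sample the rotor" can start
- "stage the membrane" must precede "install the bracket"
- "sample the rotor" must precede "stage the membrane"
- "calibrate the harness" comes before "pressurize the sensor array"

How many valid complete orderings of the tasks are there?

Only "calibrate the harness" has no prerequisites, so it must go first.
Continuing from there, at each step only one task has all its prerequisites placed, so the ordering is fully determined — there is exactly 1.

1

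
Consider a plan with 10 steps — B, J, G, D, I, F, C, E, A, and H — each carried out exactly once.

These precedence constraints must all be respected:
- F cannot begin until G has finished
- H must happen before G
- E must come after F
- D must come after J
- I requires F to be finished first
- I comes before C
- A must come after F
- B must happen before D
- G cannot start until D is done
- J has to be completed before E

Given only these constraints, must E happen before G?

No

In fact the dependencies run the other way: G → F → E.
So E does not have to come before G — it cannot.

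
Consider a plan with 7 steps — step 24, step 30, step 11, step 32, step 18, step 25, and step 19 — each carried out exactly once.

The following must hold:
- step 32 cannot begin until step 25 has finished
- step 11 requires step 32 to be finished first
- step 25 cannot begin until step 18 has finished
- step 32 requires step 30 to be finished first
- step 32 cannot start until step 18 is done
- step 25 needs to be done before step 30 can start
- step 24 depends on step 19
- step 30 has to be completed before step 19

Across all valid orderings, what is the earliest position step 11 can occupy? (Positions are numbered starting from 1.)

The steps that are forced before step 11, directly or transitively, are step 30, step 32, step 18, step 25. That's 4 steps.
So at minimum 4 steps come before step 11, putting step 11 no earlier than position 5. That position is achievable by scheduling exactly those predecessors first.

5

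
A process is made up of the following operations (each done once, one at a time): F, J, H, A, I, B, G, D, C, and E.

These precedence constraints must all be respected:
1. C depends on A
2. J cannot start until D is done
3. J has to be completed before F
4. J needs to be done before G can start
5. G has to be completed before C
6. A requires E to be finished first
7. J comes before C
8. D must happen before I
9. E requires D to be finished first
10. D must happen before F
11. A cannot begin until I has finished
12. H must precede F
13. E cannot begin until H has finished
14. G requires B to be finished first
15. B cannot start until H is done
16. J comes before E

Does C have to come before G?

No

The constraints actually force G before C (via G → C), not the other way around.
So C never precedes G.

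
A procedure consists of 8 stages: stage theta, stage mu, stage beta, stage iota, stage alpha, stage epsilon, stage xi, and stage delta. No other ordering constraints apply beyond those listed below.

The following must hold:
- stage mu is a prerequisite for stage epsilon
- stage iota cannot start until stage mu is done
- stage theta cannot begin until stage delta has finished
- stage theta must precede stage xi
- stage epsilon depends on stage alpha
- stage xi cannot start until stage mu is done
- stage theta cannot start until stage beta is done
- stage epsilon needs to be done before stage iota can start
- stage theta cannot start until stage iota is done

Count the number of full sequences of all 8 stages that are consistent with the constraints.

The stages with no prerequisites are stage mu, stage beta, stage alpha, stage delta; any of them can be placed first.
Enumerating by repeatedly choosing an available stage (one whose prerequisites are all placed) gives 60 distinct complete orderings.

60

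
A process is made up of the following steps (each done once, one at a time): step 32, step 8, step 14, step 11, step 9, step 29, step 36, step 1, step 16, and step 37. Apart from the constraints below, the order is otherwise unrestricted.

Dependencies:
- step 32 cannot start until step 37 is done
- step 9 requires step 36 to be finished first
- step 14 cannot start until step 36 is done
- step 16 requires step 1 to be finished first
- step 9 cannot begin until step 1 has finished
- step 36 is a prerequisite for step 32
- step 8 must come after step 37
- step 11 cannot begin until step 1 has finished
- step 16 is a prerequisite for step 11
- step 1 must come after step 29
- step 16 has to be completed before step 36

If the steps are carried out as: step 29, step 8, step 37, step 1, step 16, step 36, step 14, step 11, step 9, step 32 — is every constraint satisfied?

No

Here step 37 comes after step 8.
That contradicts the constraint that step 37 must precede step 8.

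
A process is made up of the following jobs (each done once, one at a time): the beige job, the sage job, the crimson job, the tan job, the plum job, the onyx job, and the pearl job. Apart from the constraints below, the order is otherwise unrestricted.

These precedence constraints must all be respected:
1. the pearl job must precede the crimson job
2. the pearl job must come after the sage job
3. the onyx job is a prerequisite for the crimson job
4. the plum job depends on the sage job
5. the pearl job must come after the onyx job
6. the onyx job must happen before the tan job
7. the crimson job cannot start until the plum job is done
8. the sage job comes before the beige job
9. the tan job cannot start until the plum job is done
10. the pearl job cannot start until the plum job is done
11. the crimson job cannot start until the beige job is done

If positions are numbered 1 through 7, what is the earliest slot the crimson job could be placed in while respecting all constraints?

The jobs that are forced before the crimson job, directly or transitively, are the beige job, the sage job, the plum job, the onyx job, the pearl job. That's 5 jobs.
So at minimum 5 jobs come before the crimson job, putting the crimson job no earlier than position 6. That position is achievable by scheduling exactly those predecessors first.

6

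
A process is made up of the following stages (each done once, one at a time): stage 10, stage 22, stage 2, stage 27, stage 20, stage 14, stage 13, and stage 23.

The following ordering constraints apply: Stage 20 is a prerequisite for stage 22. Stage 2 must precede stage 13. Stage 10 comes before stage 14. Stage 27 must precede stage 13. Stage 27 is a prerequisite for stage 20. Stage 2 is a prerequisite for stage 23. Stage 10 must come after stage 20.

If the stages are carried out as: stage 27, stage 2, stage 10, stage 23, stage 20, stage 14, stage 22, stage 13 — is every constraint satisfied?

No

Here stage 20 comes after stage 10.
That contradicts the constraint that stage 20 must precede stage 10.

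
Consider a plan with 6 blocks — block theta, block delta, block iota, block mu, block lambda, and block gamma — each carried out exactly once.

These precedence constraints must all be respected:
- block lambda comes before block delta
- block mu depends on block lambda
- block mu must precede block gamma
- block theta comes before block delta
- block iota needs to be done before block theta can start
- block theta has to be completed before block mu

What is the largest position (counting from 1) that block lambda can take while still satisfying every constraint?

3

Every block that must follow block lambda has to come after it. Tracing all chains starting from block lambda, those blocks are: block delta, block mu, block gamma — 3 in total.
So at least 3 blocks follow block lambda, putting block lambda no later than position 3. That position is achievable by scheduling everything else first.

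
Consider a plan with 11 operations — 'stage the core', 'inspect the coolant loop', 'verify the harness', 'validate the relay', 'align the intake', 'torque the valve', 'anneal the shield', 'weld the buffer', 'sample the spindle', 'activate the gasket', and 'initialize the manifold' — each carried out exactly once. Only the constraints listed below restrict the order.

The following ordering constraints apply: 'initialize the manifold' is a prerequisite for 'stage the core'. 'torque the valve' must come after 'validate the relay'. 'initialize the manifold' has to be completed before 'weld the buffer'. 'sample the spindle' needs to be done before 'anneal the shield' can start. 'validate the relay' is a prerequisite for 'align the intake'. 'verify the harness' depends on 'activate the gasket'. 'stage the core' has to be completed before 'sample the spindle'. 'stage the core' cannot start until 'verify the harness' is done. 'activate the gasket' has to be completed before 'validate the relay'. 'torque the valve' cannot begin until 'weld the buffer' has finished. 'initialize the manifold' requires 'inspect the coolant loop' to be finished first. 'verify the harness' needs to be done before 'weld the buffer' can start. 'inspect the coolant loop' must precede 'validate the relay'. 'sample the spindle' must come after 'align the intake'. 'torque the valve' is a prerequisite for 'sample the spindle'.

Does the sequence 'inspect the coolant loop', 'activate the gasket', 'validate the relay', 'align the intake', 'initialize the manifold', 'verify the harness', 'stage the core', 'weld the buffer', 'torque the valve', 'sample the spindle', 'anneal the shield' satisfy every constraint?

Every stated constraint is respected: 'align the intake' sits at position 4, ahead of 'sample the spindle' at position 10, and each of the other listed pairs likewise has the predecessor earlier in the sequence.

Yes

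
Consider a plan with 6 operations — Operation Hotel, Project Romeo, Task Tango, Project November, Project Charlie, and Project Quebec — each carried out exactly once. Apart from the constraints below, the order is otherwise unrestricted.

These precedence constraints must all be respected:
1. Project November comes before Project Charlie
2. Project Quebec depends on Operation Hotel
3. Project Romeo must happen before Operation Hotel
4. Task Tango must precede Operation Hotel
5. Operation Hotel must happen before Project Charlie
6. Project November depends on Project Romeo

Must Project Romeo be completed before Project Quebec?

Yes

Chaining the stated constraints: Project Romeo → Operation Hotel → Project Quebec.
Hence Project Romeo necessarily comes before Project Quebec.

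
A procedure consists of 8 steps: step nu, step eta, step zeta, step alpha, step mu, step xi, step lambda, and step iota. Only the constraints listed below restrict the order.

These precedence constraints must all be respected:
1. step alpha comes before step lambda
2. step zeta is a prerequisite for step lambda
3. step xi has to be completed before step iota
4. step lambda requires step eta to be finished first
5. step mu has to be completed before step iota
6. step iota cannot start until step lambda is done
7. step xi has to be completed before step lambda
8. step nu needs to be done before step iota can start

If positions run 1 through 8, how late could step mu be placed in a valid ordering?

7

The only step forced after step mu (directly or by a chain) is step iota.
With 1 mandatory successor out of 8 steps total, the latest slot for step mu is 8−1 = 7, and it's reachable by doing all non-successors before step mu.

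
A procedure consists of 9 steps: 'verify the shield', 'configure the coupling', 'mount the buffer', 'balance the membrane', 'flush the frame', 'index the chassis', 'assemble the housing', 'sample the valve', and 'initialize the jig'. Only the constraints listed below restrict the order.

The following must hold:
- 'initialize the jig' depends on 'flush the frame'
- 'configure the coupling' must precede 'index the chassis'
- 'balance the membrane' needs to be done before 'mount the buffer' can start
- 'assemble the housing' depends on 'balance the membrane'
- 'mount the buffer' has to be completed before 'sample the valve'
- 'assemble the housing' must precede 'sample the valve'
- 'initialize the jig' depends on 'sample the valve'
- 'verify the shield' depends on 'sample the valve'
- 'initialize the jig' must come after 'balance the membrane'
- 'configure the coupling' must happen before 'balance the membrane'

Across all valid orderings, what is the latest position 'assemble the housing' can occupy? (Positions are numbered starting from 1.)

Every step that must follow 'assemble the housing' has to come after it. Tracing all chains starting from 'assemble the housing', those steps are: 'verify the shield', 'sample the valve', 'initialize the jig' — 3 in total.
So at least 3 steps follow 'assemble the housing', putting 'assemble the housing' no later than position 6. That position is achievable by scheduling everything else first.

6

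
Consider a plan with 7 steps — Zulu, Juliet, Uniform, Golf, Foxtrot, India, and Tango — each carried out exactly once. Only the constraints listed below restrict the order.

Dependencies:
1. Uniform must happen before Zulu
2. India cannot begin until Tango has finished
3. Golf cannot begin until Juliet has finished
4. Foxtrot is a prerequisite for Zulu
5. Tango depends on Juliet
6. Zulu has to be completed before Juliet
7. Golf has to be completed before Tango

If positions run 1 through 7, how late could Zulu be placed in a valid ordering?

3

Following every chain forward from Zulu, the steps that must come later are Juliet, Golf, India, Tango — 4 of them.
So at least 4 steps follow Zulu, putting Zulu no later than position 3. That position is achievable by scheduling everything else first.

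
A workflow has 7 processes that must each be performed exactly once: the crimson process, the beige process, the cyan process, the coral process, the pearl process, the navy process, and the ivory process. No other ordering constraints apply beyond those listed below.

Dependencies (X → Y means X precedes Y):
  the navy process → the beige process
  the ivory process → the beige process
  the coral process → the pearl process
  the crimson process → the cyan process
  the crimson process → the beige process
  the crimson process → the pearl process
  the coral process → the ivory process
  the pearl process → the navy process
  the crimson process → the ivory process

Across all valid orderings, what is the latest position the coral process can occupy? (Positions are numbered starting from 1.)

The processes that are forced after the coral process, directly or by a chain of constraints, are the beige process, the pearl process, the navy process, the ivory process. That's 4 processes.
With 4 mandatory successors out of 7 processes total, the latest slot for the coral process is 7−4 = 3, and it's reachable by doing all non-successors before the coral process.

3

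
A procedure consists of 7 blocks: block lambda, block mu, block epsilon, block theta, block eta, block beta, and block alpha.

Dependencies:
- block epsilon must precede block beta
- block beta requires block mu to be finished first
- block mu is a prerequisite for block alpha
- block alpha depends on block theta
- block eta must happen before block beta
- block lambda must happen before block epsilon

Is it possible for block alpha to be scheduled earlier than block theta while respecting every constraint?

No

Following block theta → block alpha, block theta must precede block alpha in every valid ordering.
Hence block alpha can never be scheduled before block theta.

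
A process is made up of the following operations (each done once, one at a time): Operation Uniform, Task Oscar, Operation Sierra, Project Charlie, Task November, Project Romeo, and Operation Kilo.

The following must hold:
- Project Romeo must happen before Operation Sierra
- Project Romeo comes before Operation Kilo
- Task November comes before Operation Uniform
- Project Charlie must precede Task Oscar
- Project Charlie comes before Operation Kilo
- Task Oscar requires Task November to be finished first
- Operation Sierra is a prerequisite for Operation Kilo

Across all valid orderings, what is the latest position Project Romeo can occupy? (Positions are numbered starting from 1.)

Every operation that must follow Project Romeo has to come after it. Tracing all chains starting from Project Romeo, those operations are: Operation Sierra, Operation Kilo — 2 in total.
With 2 mandatory successors out of 7 operations total, the latest slot for Project Romeo is 7−2 = 5, and it's reachable by doing all non-successors before Project Romeo.

5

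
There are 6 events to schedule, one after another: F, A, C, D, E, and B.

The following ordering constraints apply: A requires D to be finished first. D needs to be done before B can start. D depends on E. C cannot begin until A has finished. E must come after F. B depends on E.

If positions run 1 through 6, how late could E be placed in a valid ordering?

Following every chain forward from E, the events that must come later are A, C, D, B — 4 of them.
So at least 4 events follow E, putting E no later than position 2. That position is achievable by scheduling everything else first.

2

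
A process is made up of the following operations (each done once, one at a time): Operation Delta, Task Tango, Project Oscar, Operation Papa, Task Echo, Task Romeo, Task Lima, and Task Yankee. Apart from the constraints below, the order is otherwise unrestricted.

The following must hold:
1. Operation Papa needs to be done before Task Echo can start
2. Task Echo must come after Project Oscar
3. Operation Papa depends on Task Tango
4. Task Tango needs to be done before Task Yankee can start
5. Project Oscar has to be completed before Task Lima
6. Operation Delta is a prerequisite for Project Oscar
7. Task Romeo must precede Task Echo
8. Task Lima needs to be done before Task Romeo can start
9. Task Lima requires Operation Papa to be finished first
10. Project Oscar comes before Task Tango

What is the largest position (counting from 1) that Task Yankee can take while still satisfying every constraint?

Task Yankee has no required successors, so nothing stops it from going last (position 8).

8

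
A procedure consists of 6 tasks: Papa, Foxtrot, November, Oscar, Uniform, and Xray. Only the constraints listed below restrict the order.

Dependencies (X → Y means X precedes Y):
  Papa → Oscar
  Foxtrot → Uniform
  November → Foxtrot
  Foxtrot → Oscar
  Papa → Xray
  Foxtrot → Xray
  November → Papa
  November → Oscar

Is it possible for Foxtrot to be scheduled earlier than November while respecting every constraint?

No

Following November → Foxtrot, November must precede Foxtrot in every valid ordering.
Hence Foxtrot can never be scheduled before November.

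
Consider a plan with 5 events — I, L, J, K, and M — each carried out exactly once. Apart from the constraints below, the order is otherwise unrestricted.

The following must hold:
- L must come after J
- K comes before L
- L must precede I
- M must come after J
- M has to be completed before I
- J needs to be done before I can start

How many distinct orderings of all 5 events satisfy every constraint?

5

2 events have no prerequisites (J, K), so any of them could come first.
Enumerating by repeatedly choosing an available event (one whose prerequisites are all placed) gives 5 distinct complete orderings.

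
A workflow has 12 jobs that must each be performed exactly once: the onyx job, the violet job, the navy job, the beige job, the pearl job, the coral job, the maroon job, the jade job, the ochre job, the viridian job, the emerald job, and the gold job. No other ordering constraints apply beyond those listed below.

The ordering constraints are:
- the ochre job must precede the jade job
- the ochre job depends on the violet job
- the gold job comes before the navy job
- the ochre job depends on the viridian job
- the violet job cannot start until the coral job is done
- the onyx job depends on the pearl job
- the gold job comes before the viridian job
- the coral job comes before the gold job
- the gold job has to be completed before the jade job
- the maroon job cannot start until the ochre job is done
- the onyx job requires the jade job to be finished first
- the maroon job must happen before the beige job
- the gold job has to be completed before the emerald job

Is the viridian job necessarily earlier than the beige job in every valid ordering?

Yes

Chaining the stated constraints: the viridian job → the ochre job → the maroon job → the beige job.
So the viridian job must precede the beige job in any valid ordering.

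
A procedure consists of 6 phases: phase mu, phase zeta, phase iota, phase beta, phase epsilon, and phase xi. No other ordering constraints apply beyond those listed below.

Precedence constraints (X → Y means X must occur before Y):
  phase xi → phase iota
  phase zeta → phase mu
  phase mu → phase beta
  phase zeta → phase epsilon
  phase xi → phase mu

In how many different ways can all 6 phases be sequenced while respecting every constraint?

2 phases have no prerequisites (phase zeta, phase xi), so any of them could come first.
Counting all ways to extend the partial order to a total order gives 30.

30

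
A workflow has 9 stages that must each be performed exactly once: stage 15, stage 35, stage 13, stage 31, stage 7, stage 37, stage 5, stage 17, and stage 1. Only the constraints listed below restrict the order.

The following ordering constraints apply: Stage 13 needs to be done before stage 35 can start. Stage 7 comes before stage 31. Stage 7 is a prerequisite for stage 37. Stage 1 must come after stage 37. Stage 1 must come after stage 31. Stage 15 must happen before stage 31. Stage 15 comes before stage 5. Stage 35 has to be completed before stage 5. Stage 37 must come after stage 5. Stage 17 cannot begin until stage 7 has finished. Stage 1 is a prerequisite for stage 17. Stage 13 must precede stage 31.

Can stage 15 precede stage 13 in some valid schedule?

The constraints leave stage 15 and stage 13 unordered relative to each other; nothing requires stage 13 earlier.
So a valid ordering placing stage 15 earlier than stage 13 exists.

Yes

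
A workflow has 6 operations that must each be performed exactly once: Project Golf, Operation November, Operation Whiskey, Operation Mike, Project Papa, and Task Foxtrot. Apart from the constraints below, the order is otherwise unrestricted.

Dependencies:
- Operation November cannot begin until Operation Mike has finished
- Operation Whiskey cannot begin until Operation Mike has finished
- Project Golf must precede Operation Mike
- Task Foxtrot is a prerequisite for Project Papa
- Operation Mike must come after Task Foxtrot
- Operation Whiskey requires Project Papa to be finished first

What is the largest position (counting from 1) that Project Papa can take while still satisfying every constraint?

The only operation forced after Project Papa (directly or by a chain) is Operation Whiskey.
With 1 mandatory successor out of 6 operations total, the latest slot for Project Papa is 6−1 = 5, and it's reachable by doing all non-successors before Project Papa.

5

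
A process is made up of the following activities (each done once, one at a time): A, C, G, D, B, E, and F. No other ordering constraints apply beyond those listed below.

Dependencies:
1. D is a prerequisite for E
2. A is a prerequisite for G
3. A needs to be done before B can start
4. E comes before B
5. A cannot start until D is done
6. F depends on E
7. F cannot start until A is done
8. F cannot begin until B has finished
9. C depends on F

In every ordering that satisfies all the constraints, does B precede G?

No chain of constraints connects B to G in either direction.
So B can come before G or after — it is not forced.

No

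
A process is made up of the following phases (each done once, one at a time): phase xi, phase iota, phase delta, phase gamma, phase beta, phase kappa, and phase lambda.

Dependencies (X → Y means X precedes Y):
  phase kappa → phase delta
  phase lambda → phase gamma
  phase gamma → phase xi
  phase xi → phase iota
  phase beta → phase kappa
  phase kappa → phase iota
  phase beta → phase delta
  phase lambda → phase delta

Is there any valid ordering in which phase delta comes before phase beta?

No

The constraints give a chain phase beta → phase delta, which forces phase beta before phase delta.
So no valid ordering can have phase delta before phase beta.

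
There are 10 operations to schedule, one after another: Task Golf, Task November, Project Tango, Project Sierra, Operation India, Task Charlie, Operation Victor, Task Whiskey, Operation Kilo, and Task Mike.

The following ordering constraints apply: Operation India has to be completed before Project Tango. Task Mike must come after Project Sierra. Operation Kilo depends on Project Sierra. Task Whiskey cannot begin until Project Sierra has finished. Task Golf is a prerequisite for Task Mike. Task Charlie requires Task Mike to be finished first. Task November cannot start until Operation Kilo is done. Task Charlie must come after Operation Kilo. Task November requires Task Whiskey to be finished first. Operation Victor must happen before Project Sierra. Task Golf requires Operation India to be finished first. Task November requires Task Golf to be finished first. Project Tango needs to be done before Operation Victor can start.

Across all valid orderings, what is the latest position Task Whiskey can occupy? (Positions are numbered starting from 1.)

The only operation forced after Task Whiskey (directly or by a chain) is Task November.
With 1 mandatory successor out of 10 operations total, the latest slot for Task Whiskey is 10−1 = 9, and it's reachable by doing all non-successors before Task Whiskey.

9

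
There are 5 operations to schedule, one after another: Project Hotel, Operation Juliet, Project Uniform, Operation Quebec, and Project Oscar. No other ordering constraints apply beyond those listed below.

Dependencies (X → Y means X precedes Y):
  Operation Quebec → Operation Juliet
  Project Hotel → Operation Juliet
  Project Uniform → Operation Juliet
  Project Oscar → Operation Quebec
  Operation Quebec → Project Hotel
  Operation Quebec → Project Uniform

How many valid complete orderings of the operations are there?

2

Project Oscar is the only operation with nothing required before it, so every ordering starts there.
Enumerating by repeatedly choosing an available operation (one whose prerequisites are all placed) gives 2 distinct complete orderings.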